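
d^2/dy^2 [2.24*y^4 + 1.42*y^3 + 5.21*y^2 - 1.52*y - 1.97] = 26.88*y^2 + 8.52*y + 10.42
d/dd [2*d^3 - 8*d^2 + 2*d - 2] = 6*d^2 - 16*d + 2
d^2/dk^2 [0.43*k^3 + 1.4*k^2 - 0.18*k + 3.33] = 2.58*k + 2.8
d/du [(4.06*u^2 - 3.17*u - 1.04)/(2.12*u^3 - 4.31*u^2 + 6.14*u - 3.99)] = (-8.6072*u^4 + 13.4408*u^3 + 17.8801*u^2 - 41.3636*u + 19.0339)/(4.4944*u^6 - 18.2744*u^5 + 44.6097*u^4 - 69.8444*u^3 + 72.0934*u^2 - 48.9972*u + 15.9201)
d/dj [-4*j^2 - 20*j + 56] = -8*j - 20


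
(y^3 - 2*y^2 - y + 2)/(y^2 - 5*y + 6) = (y^2 - 1)/(y - 3)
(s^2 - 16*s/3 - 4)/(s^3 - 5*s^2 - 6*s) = (s + 2/3)/(s*(s + 1))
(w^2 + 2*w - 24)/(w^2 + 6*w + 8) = (w^2 + 2*w - 24)/(w^2 + 6*w + 8)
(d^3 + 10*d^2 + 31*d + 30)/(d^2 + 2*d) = d + 8 + 15/d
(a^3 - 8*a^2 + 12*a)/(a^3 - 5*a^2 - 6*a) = (a - 2)/(a + 1)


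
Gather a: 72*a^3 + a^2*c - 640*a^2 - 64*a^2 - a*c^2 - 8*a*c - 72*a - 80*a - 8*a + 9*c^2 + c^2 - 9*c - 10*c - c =72*a^3 + a^2*(c - 704) + a*(-c^2 - 8*c - 160) + 10*c^2 - 20*c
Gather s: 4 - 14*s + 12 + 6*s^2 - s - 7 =6*s^2 - 15*s + 9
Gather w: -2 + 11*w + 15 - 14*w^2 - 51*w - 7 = -14*w^2 - 40*w + 6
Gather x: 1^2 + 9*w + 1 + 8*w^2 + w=8*w^2 + 10*w + 2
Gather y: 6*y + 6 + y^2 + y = y^2 + 7*y + 6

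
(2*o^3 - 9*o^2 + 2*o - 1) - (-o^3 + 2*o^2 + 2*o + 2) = 3*o^3 - 11*o^2 - 3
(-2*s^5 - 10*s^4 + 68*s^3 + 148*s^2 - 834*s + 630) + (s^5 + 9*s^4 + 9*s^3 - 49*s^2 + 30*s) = -s^5 - s^4 + 77*s^3 + 99*s^2 - 804*s + 630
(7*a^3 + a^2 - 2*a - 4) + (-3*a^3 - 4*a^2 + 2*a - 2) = 4*a^3 - 3*a^2 - 6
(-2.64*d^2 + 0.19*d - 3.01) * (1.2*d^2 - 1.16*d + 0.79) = -3.168*d^4 + 3.2904*d^3 - 5.918*d^2 + 3.6417*d - 2.3779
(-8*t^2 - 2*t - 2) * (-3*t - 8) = 24*t^3 + 70*t^2 + 22*t + 16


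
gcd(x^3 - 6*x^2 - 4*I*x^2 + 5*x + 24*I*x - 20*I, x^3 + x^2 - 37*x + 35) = x^2 - 6*x + 5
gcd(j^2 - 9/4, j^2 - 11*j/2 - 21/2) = j + 3/2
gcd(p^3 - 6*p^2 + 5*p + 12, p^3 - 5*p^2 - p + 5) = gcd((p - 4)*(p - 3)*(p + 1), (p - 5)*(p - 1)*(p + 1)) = p + 1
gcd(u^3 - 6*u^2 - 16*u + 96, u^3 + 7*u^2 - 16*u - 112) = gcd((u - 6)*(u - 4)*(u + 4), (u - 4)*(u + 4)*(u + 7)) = u^2 - 16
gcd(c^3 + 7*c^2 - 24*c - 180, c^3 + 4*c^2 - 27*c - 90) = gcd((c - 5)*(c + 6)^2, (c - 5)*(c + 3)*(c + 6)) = c^2 + c - 30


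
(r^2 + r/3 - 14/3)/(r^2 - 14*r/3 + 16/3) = (3*r + 7)/(3*r - 8)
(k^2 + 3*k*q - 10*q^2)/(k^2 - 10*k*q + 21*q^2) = (k^2 + 3*k*q - 10*q^2)/(k^2 - 10*k*q + 21*q^2)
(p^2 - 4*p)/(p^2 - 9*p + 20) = p/(p - 5)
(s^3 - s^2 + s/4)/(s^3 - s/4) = (2*s - 1)/(2*s + 1)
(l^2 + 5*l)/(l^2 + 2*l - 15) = l/(l - 3)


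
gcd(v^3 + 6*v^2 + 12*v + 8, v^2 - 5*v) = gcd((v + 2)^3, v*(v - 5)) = 1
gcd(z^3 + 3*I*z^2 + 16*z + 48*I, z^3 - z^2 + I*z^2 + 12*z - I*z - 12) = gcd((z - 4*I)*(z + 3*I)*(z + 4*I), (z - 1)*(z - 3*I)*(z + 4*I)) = z + 4*I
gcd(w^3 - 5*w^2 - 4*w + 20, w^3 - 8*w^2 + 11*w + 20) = w - 5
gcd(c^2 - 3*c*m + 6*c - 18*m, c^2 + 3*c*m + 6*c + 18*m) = c + 6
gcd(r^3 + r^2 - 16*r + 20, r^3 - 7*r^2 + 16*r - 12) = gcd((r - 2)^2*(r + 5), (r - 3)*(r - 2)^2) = r^2 - 4*r + 4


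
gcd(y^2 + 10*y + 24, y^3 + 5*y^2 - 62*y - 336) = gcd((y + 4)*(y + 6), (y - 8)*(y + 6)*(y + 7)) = y + 6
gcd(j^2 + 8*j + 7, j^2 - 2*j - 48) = 1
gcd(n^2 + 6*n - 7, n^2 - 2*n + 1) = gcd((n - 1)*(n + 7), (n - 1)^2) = n - 1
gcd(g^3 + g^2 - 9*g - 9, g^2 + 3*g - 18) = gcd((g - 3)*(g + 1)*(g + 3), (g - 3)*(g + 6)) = g - 3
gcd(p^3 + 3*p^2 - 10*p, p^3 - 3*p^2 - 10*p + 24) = p - 2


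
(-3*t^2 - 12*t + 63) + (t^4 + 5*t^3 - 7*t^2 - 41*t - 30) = t^4 + 5*t^3 - 10*t^2 - 53*t + 33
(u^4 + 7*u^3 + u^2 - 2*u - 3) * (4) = 4*u^4 + 28*u^3 + 4*u^2 - 8*u - 12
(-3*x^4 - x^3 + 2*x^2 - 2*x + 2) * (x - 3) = -3*x^5 + 8*x^4 + 5*x^3 - 8*x^2 + 8*x - 6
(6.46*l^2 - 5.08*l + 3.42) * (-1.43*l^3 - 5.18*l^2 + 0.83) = -9.2378*l^5 - 26.1984*l^4 + 21.4238*l^3 - 12.3538*l^2 - 4.2164*l + 2.8386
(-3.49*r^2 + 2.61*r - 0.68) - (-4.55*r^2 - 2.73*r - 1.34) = 1.06*r^2 + 5.34*r + 0.66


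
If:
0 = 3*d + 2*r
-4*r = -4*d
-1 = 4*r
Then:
No Solution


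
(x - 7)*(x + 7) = x^2 - 49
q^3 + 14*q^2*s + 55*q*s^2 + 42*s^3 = (q + s)*(q + 6*s)*(q + 7*s)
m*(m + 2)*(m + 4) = m^3 + 6*m^2 + 8*m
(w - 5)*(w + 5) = w^2 - 25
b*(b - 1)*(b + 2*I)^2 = b^4 - b^3 + 4*I*b^3 - 4*b^2 - 4*I*b^2 + 4*b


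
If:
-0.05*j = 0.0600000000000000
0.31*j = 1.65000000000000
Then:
No Solution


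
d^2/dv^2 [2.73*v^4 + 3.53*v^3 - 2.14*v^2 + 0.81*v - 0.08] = 32.76*v^2 + 21.18*v - 4.28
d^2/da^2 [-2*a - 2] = 0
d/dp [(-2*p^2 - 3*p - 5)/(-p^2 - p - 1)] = (-p^2 - 6*p - 2)/(p^4 + 2*p^3 + 3*p^2 + 2*p + 1)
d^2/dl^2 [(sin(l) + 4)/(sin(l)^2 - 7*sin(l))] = (-sin(l)^2 - 23*sin(l) + 86 - 172/sin(l) - 168/sin(l)^2 + 392/sin(l)^3)/(sin(l) - 7)^3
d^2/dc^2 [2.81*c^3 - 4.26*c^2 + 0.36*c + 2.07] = 16.86*c - 8.52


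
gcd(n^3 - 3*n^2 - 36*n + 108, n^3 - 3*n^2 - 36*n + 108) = n^3 - 3*n^2 - 36*n + 108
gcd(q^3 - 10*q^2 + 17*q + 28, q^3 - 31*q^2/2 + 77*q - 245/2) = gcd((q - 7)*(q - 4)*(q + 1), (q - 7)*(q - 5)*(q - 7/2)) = q - 7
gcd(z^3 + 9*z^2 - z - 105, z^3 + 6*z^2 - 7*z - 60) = z^2 + 2*z - 15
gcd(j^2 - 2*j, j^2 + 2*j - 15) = 1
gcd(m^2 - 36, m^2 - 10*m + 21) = 1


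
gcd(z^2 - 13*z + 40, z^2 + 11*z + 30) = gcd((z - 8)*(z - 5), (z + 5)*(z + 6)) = 1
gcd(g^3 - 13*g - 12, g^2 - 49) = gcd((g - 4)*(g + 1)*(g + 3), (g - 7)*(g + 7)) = 1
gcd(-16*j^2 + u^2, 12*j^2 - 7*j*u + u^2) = -4*j + u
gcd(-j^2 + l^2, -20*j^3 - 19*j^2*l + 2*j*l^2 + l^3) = j + l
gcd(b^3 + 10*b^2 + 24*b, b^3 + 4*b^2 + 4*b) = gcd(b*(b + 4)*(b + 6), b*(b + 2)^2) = b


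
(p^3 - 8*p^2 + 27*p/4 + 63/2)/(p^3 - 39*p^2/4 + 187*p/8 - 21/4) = 2*(2*p + 3)/(4*p - 1)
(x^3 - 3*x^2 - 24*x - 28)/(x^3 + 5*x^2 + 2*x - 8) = (x^2 - 5*x - 14)/(x^2 + 3*x - 4)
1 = 1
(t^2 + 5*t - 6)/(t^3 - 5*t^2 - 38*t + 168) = (t - 1)/(t^2 - 11*t + 28)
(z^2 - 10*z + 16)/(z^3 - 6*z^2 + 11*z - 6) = (z - 8)/(z^2 - 4*z + 3)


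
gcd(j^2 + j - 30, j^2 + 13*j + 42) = j + 6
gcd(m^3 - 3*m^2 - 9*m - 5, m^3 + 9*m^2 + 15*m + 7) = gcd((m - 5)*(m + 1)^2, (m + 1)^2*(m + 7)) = m^2 + 2*m + 1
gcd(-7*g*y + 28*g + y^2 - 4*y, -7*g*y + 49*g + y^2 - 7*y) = -7*g + y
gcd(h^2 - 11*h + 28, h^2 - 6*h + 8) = h - 4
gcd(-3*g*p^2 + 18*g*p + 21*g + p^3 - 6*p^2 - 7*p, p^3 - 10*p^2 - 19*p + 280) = p - 7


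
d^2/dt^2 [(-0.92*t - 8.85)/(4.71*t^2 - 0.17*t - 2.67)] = ((0.92*t + 8.85)*(9.42*t - 0.17)*(18.84*t - 0.34) + (25.9992*t + 83.0542)*(-4.71*t^2 + 0.17*t + 2.67))/(-4.71*t^2 + 0.17*t + 2.67)^3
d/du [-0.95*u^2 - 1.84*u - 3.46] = -1.9*u - 1.84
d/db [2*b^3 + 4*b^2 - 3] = 2*b*(3*b + 4)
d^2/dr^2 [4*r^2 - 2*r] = 8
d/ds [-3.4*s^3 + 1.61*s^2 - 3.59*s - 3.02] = -10.2*s^2 + 3.22*s - 3.59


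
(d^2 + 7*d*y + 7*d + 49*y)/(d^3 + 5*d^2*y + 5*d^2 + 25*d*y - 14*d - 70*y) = (d + 7*y)/(d^2 + 5*d*y - 2*d - 10*y)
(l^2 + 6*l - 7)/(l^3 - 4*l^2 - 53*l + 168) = (l - 1)/(l^2 - 11*l + 24)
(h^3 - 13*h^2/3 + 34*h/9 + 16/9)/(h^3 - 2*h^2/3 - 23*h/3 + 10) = (9*h^2 - 21*h - 8)/(3*(3*h^2 + 4*h - 15))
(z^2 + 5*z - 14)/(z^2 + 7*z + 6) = (z^2 + 5*z - 14)/(z^2 + 7*z + 6)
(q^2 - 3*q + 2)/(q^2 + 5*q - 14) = (q - 1)/(q + 7)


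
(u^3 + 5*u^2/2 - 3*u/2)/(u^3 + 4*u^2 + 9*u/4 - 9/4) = 2*u/(2*u + 3)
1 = 1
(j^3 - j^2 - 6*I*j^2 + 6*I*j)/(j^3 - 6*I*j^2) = (j - 1)/j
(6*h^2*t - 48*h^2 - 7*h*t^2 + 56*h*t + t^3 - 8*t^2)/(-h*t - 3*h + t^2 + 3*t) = (-6*h*t + 48*h + t^2 - 8*t)/(t + 3)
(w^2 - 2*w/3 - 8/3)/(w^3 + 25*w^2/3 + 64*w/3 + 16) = (w - 2)/(w^2 + 7*w + 12)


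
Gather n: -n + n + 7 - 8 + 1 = 0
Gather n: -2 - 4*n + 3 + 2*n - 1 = -2*n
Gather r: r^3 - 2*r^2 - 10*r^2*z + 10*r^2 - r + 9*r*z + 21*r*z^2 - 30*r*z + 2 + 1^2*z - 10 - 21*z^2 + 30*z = r^3 + r^2*(8 - 10*z) + r*(21*z^2 - 21*z - 1) - 21*z^2 + 31*z - 8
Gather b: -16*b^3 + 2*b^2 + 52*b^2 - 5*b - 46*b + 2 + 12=-16*b^3 + 54*b^2 - 51*b + 14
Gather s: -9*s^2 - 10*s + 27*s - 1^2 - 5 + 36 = -9*s^2 + 17*s + 30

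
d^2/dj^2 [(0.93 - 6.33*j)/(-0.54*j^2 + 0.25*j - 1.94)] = ((4.1694 - 20.5092*j)*(0.54*j^2 - 0.25*j + 1.94) + (1.08*j - 0.25)*(2.16*j - 0.5)*(6.33*j - 0.93))/(0.54*j^2 - 0.25*j + 1.94)^3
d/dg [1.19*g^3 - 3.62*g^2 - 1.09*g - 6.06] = 3.57*g^2 - 7.24*g - 1.09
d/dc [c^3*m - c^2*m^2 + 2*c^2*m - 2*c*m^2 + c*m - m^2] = m*(3*c^2 - 2*c*m + 4*c - 2*m + 1)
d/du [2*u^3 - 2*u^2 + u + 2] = 6*u^2 - 4*u + 1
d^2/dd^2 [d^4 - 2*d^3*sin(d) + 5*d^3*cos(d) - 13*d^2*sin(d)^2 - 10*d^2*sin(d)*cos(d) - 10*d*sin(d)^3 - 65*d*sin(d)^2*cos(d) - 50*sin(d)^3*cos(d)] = 2*d^3*sin(d) - 5*d^3*cos(d) - 30*d^2*sin(d) + 20*d^2*sin(2*d) - 12*d^2*cos(d) - 26*d^2*cos(2*d) + 12*d^2 - 9*d*sin(d)/2 - 52*d*sin(2*d) - 45*d*sin(3*d)/2 + 185*d*cos(d)/4 - 40*d*cos(2*d) - 585*d*cos(3*d)/4 + 65*sin(d)/2 + 40*sin(2*d) - 195*sin(3*d)/2 - 100*sin(4*d) - 15*cos(d) + 13*cos(2*d) + 15*cos(3*d) - 13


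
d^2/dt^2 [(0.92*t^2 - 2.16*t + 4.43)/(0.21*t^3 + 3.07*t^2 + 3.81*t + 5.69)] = (0.0811440000000001*t^6 - 0.571535999999998*t^5 - 10.427508*t^4 - 28.47504*t^3 + 206.327292*t^2 + 505.527012*t + 127.06838)/(0.009261*t^9 + 0.406161*t^8 + 6.44175*t^7 + 44.425072*t^6 + 138.881808*t^5 + 321.891738*t^4 + 475.028622*t^3 + 545.973708*t^2 + 370.058823*t + 184.220009)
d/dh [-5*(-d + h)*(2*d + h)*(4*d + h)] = -10*d^2 - 50*d*h - 15*h^2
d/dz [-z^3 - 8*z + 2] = -3*z^2 - 8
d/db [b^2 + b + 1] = 2*b + 1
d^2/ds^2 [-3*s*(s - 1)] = -6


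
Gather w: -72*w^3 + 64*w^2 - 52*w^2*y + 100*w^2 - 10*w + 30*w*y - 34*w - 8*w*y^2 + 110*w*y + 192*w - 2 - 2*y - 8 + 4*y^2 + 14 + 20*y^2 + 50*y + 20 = -72*w^3 + w^2*(164 - 52*y) + w*(-8*y^2 + 140*y + 148) + 24*y^2 + 48*y + 24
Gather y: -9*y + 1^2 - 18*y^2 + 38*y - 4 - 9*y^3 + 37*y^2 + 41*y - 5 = -9*y^3 + 19*y^2 + 70*y - 8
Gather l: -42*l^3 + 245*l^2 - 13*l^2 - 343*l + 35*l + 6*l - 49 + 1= -42*l^3 + 232*l^2 - 302*l - 48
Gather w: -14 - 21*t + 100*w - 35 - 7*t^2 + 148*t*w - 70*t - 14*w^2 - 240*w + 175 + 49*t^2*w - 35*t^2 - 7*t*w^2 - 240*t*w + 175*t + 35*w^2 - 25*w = -42*t^2 + 84*t + w^2*(21 - 7*t) + w*(49*t^2 - 92*t - 165) + 126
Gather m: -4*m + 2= 2 - 4*m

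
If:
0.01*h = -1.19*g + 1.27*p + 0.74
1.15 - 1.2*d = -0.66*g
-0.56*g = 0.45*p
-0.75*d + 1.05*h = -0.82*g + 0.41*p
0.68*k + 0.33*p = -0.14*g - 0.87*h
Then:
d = 1.10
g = 0.27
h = 0.45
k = -0.47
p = -0.33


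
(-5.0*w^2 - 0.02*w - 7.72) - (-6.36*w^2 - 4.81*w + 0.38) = 1.36*w^2 + 4.79*w - 8.1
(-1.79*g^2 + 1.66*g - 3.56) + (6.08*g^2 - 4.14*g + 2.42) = 4.29*g^2 - 2.48*g - 1.14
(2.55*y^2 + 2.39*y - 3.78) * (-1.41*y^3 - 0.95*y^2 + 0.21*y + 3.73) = -3.5955*y^5 - 5.7924*y^4 + 3.5948*y^3 + 13.6044*y^2 + 8.1209*y - 14.0994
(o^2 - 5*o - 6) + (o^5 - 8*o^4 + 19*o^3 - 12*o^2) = o^5 - 8*o^4 + 19*o^3 - 11*o^2 - 5*o - 6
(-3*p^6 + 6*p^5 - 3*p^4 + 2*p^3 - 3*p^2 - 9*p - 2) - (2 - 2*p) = -3*p^6 + 6*p^5 - 3*p^4 + 2*p^3 - 3*p^2 - 7*p - 4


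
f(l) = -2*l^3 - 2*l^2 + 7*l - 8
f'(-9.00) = -443.00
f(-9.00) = 1225.00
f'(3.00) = -59.00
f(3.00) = -59.00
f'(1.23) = -7.00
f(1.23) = -6.14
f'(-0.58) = 7.30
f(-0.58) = -12.34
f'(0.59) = 2.55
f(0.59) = -4.98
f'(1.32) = -8.73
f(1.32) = -6.84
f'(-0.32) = 7.67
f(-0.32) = -10.38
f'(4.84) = -152.91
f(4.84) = -247.73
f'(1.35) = -9.34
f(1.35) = -7.12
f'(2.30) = -33.94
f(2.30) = -26.81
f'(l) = -6*l^2 - 4*l + 7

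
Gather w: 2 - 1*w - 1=1 - w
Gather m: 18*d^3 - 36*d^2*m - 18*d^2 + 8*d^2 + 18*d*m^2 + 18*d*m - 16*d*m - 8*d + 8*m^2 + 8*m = 18*d^3 - 10*d^2 - 8*d + m^2*(18*d + 8) + m*(-36*d^2 + 2*d + 8)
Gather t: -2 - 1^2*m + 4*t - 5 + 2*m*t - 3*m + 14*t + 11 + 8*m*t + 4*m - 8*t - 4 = t*(10*m + 10)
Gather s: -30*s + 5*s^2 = 5*s^2 - 30*s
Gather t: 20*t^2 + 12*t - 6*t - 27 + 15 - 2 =20*t^2 + 6*t - 14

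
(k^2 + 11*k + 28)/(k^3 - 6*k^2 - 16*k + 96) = (k + 7)/(k^2 - 10*k + 24)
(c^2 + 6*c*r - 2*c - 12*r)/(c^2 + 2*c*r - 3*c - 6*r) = (c^2 + 6*c*r - 2*c - 12*r)/(c^2 + 2*c*r - 3*c - 6*r)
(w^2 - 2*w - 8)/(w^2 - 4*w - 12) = (w - 4)/(w - 6)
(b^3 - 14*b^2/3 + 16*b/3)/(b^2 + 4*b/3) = (3*b^2 - 14*b + 16)/(3*b + 4)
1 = 1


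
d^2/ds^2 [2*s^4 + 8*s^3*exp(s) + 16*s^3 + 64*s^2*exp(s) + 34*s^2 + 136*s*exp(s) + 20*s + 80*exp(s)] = 8*s^3*exp(s) + 112*s^2*exp(s) + 24*s^2 + 440*s*exp(s) + 96*s + 480*exp(s) + 68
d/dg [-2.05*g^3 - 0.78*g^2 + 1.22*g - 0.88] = -6.15*g^2 - 1.56*g + 1.22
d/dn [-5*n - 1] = -5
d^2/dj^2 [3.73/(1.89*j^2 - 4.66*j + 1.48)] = (-26.647866*j^2 + 65.703204*j + 3.73*(3.78*j - 4.66)*(7.56*j - 9.32) - 20.867112)/(1.89*j^2 - 4.66*j + 1.48)^3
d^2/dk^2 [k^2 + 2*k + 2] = 2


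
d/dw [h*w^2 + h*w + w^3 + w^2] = 2*h*w + h + 3*w^2 + 2*w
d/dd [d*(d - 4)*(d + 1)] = 3*d^2 - 6*d - 4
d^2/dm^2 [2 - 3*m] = 0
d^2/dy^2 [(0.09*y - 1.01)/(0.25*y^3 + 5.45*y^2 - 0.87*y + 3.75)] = (0.03375*y^5 - 0.0217500000000002*y^4 - 16.6324*y^3 - 179.6916*y^2 + 23.37849*y + 40.342062)/(0.015625*y^9 + 1.021875*y^8 + 22.11375*y^7 + 155.4695*y^6 - 46.2996*y^5 + 341.63469*y^4 - 96.795378*y^3 + 238.437*y^2 - 36.703125*y + 52.734375)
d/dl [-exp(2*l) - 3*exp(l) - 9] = (-2*exp(l) - 3)*exp(l)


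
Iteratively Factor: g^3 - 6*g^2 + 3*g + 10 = (g + 1)*(g^2 - 7*g + 10) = (g - 2)*(g + 1)*(g - 5)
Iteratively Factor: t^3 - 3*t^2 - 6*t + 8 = (t + 2)*(t^2 - 5*t + 4) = (t - 1)*(t + 2)*(t - 4)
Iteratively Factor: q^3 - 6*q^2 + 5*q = (q - 5)*(q^2 - q) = q*(q - 5)*(q - 1)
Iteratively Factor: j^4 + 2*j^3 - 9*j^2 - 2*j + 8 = (j - 2)*(j^3 + 4*j^2 - j - 4) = (j - 2)*(j + 1)*(j^2 + 3*j - 4) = (j - 2)*(j + 1)*(j + 4)*(j - 1)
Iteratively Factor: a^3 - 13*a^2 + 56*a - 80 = (a - 5)*(a^2 - 8*a + 16) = (a - 5)*(a - 4)*(a - 4)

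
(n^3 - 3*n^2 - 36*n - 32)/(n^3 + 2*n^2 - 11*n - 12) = (n - 8)/(n - 3)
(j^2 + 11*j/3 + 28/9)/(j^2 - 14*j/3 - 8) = (j + 7/3)/(j - 6)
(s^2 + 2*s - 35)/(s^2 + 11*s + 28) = (s - 5)/(s + 4)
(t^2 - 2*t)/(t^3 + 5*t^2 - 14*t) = 1/(t + 7)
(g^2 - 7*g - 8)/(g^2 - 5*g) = (g^2 - 7*g - 8)/(g*(g - 5))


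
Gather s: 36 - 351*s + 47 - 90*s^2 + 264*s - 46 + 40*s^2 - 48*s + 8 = -50*s^2 - 135*s + 45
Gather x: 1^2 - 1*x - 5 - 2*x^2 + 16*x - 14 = -2*x^2 + 15*x - 18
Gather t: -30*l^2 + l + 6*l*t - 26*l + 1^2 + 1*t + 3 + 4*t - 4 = -30*l^2 - 25*l + t*(6*l + 5)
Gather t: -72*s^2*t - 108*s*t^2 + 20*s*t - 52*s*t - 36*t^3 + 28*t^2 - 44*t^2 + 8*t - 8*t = -36*t^3 + t^2*(-108*s - 16) + t*(-72*s^2 - 32*s)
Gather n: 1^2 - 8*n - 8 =-8*n - 7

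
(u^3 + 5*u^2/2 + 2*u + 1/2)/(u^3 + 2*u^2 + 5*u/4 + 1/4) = 2*(u + 1)/(2*u + 1)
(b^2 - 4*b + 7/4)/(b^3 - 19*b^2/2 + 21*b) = (b - 1/2)/(b*(b - 6))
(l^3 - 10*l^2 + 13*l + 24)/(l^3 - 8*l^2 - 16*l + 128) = (l^2 - 2*l - 3)/(l^2 - 16)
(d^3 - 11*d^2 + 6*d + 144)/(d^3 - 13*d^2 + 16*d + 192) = (d - 6)/(d - 8)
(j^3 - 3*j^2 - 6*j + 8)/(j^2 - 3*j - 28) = (-j^3 + 3*j^2 + 6*j - 8)/(-j^2 + 3*j + 28)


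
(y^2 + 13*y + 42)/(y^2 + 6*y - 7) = (y + 6)/(y - 1)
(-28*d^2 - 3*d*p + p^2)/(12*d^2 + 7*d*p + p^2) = (-7*d + p)/(3*d + p)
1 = 1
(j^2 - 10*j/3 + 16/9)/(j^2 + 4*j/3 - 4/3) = (j - 8/3)/(j + 2)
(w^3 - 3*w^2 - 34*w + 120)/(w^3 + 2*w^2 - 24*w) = (w - 5)/w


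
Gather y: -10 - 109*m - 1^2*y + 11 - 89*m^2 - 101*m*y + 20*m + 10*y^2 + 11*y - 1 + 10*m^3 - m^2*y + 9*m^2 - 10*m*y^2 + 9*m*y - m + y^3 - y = 10*m^3 - 80*m^2 - 90*m + y^3 + y^2*(10 - 10*m) + y*(-m^2 - 92*m + 9)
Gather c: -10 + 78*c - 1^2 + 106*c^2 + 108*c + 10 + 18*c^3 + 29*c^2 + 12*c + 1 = 18*c^3 + 135*c^2 + 198*c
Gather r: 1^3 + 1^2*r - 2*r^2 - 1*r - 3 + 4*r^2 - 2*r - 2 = 2*r^2 - 2*r - 4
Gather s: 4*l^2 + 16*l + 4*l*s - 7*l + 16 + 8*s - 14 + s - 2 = 4*l^2 + 9*l + s*(4*l + 9)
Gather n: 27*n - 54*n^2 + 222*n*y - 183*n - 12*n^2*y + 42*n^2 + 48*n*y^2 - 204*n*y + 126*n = n^2*(-12*y - 12) + n*(48*y^2 + 18*y - 30)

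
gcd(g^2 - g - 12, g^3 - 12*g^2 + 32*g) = g - 4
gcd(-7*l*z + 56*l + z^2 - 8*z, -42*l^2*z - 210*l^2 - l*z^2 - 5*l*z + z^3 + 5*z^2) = -7*l + z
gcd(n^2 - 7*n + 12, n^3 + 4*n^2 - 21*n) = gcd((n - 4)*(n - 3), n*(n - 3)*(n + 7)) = n - 3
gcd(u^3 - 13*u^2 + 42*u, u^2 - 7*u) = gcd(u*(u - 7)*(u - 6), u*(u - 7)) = u^2 - 7*u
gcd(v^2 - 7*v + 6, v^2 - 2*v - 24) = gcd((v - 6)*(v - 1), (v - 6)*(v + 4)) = v - 6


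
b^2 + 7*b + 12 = (b + 3)*(b + 4)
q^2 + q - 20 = (q - 4)*(q + 5)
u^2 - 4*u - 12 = (u - 6)*(u + 2)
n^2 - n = n*(n - 1)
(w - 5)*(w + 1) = w^2 - 4*w - 5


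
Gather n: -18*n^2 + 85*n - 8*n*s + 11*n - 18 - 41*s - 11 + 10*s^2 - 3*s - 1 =-18*n^2 + n*(96 - 8*s) + 10*s^2 - 44*s - 30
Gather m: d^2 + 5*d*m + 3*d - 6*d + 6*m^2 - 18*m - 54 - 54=d^2 - 3*d + 6*m^2 + m*(5*d - 18) - 108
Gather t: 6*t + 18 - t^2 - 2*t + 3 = -t^2 + 4*t + 21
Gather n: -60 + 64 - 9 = -5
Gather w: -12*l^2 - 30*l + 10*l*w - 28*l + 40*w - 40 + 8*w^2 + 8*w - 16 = -12*l^2 - 58*l + 8*w^2 + w*(10*l + 48) - 56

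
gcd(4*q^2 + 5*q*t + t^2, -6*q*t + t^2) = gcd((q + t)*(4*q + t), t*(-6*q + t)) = 1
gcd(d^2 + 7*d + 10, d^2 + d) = 1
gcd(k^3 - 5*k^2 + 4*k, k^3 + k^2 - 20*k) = k^2 - 4*k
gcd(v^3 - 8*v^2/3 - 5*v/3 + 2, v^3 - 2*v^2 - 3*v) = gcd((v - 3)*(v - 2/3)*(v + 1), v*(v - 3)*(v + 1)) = v^2 - 2*v - 3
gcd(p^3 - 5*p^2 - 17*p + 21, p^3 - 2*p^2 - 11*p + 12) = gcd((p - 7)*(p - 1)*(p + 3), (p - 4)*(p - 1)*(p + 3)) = p^2 + 2*p - 3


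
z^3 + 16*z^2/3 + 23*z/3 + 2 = (z + 1/3)*(z + 2)*(z + 3)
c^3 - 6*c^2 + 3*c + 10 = (c - 5)*(c - 2)*(c + 1)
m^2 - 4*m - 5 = (m - 5)*(m + 1)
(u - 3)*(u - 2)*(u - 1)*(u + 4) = u^4 - 2*u^3 - 13*u^2 + 38*u - 24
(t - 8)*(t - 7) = t^2 - 15*t + 56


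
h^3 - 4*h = h*(h - 2)*(h + 2)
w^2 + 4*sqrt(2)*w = w*(w + 4*sqrt(2))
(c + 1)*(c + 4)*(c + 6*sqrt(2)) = c^3 + 5*c^2 + 6*sqrt(2)*c^2 + 4*c + 30*sqrt(2)*c + 24*sqrt(2)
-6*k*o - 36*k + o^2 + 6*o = (-6*k + o)*(o + 6)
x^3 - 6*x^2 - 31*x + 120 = (x - 8)*(x - 3)*(x + 5)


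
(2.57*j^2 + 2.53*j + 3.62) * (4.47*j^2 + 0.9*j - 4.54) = 11.4879*j^4 + 13.6221*j^3 + 6.7906*j^2 - 8.2282*j - 16.4348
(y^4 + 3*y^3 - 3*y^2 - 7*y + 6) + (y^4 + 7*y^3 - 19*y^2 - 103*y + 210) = 2*y^4 + 10*y^3 - 22*y^2 - 110*y + 216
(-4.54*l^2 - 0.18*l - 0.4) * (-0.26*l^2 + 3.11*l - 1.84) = 1.1804*l^4 - 14.0726*l^3 + 7.8978*l^2 - 0.9128*l + 0.736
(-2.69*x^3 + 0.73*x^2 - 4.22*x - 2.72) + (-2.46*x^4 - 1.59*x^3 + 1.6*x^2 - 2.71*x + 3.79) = -2.46*x^4 - 4.28*x^3 + 2.33*x^2 - 6.93*x + 1.07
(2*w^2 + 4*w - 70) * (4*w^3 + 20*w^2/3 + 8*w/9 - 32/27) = 8*w^5 + 88*w^4/3 - 2264*w^3/9 - 12568*w^2/27 - 1808*w/27 + 2240/27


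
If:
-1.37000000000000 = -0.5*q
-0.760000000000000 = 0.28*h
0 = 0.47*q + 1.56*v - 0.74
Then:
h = -2.71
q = 2.74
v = -0.35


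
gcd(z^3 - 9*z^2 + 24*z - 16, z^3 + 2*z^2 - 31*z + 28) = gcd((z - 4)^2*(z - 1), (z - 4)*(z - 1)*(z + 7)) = z^2 - 5*z + 4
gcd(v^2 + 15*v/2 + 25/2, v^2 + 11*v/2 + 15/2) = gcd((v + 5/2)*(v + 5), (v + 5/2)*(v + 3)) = v + 5/2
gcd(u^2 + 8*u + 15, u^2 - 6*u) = 1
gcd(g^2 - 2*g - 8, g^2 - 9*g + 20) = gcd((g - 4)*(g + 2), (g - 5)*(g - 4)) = g - 4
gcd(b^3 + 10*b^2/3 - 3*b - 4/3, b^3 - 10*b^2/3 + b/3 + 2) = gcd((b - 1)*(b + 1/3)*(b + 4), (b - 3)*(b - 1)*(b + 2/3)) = b - 1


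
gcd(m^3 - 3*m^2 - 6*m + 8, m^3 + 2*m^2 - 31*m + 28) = m^2 - 5*m + 4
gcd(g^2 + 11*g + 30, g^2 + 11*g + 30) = g^2 + 11*g + 30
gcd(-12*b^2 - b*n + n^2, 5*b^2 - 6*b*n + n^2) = 1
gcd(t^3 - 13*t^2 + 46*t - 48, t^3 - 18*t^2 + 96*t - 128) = t^2 - 10*t + 16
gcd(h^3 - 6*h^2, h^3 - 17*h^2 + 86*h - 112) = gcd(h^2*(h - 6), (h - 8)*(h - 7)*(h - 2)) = 1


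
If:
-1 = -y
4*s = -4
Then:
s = -1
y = 1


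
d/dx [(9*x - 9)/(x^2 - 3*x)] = 9*(-x^2 + 2*x - 3)/(x^2*(x^2 - 6*x + 9))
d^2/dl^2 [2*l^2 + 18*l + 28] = 4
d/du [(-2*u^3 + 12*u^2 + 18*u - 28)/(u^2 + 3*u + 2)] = 2*(-u^2 - 2*u + 15)/(u^2 + 2*u + 1)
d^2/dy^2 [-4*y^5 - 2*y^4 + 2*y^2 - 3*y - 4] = -80*y^3 - 24*y^2 + 4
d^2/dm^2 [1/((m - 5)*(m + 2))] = 2*((m - 5)^2 + (m - 5)*(m + 2) + (m + 2)^2)/((m - 5)^3*(m + 2)^3)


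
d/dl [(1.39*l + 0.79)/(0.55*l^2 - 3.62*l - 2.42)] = (0.7645*l^2 - 5.0318*l - (1.1*l - 3.62)*(1.39*l + 0.79) - 3.3638)/(-0.55*l^2 + 3.62*l + 2.42)^2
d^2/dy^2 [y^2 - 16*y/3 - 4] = 2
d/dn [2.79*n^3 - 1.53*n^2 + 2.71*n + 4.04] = 8.37*n^2 - 3.06*n + 2.71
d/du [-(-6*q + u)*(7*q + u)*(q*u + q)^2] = q^2*(u + 1)*(2*(6*q - u)*(7*q + u) + (6*q - u)*(u + 1) - (7*q + u)*(u + 1))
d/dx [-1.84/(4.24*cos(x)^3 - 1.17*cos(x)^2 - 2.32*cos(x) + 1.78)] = (-23.4048*cos(x)^2 + 4.3056*cos(x) + 4.2688)*sin(x)/(4.24*cos(x)^3 - 1.17*cos(x)^2 - 2.32*cos(x) + 1.78)^2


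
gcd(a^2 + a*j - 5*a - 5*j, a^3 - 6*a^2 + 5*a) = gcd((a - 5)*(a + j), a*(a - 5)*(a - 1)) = a - 5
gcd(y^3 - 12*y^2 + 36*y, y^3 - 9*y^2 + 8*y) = y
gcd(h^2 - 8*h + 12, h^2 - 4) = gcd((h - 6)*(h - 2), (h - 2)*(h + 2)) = h - 2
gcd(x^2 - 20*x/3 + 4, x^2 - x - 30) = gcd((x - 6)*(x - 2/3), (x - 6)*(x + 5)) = x - 6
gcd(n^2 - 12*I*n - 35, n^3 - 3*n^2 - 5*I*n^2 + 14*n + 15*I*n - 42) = n - 7*I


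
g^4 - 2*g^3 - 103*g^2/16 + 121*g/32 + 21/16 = (g - 7/2)*(g - 3/4)*(g + 1/4)*(g + 2)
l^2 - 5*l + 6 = (l - 3)*(l - 2)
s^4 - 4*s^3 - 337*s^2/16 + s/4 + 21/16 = (s - 7)*(s - 1/4)*(s + 1/4)*(s + 3)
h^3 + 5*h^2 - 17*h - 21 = (h - 3)*(h + 1)*(h + 7)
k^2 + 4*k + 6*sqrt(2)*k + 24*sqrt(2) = (k + 4)*(k + 6*sqrt(2))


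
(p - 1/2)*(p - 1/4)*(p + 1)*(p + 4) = p^4 + 17*p^3/4 + 3*p^2/8 - 19*p/8 + 1/2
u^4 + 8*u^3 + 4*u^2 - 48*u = u*(u - 2)*(u + 4)*(u + 6)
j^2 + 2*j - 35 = (j - 5)*(j + 7)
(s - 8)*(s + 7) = s^2 - s - 56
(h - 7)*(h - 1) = h^2 - 8*h + 7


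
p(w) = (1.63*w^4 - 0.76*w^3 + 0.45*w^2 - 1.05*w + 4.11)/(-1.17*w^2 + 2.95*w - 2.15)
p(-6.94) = -51.51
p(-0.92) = -1.23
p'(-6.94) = 16.56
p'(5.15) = -16.72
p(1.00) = -11.84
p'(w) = (2.34*w - 2.95)*(1.63*w^4 - 0.76*w^3 + 0.45*w^2 - 1.05*w + 4.11)/(-1.17*w^2 + 2.95*w - 2.15)^2 + (6.52*w^3 - 2.28*w^2 + 0.9*w - 1.05)/(-1.17*w^2 + 2.95*w - 2.15) = (-3.8142*w^5 + 15.3147*w^4 - 18.502*w^3 + 5.001*w^2 + 7.6824*w - 9.867)/(1.3689*w^4 - 6.903*w^3 + 13.7335*w^2 - 12.685*w + 4.6225)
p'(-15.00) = 38.96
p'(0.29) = -3.90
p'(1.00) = -30.57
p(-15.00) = -275.17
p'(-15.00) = 38.96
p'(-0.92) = 0.44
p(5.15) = -58.56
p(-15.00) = -275.17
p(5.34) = -61.79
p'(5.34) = -17.29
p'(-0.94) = 0.49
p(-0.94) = -1.24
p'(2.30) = -3.22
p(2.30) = -26.02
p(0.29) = -2.75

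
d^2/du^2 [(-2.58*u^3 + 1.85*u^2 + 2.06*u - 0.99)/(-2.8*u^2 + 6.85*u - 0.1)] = (1.70530256582424e-13*u^4 + 137.4085*u^3 + 39.0737999999999*u^2 - 110.3136*u + 89.49295)/(21.952*u^6 - 161.112*u^5 + 396.501*u^4 - 332.927125*u^3 + 14.16075*u^2 - 0.2055*u + 0.001)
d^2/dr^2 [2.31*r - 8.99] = 0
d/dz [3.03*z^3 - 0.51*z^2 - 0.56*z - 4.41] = 9.09*z^2 - 1.02*z - 0.56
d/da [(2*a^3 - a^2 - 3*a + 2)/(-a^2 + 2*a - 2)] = (-2*a^4 + 8*a^3 - 17*a^2 + 8*a + 2)/(a^4 - 4*a^3 + 8*a^2 - 8*a + 4)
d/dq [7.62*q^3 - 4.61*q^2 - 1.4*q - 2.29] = 22.86*q^2 - 9.22*q - 1.4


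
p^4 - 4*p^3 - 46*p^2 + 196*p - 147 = (p - 7)*(p - 3)*(p - 1)*(p + 7)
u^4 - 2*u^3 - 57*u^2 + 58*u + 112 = (u - 8)*(u - 2)*(u + 1)*(u + 7)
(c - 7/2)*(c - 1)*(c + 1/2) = c^3 - 4*c^2 + 5*c/4 + 7/4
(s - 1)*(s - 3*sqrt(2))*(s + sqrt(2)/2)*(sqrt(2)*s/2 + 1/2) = sqrt(2)*s^4/2 - 2*s^3 - sqrt(2)*s^3/2 - 11*sqrt(2)*s^2/4 + 2*s^2 - 3*s/2 + 11*sqrt(2)*s/4 + 3/2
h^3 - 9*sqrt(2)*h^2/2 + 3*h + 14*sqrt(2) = (h - 7*sqrt(2)/2)*(h - 2*sqrt(2))*(h + sqrt(2))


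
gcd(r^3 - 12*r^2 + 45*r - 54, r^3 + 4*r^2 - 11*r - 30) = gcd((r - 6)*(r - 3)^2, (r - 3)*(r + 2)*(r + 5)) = r - 3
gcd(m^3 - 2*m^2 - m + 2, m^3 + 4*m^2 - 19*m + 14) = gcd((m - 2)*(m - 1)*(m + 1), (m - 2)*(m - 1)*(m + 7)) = m^2 - 3*m + 2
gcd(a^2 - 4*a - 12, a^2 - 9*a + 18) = a - 6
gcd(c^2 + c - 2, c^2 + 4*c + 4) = c + 2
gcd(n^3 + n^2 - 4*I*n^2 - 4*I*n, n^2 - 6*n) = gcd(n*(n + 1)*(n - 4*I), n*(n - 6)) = n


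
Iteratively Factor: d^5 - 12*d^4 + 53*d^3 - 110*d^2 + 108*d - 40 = (d - 2)*(d^4 - 10*d^3 + 33*d^2 - 44*d + 20) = (d - 5)*(d - 2)*(d^3 - 5*d^2 + 8*d - 4) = (d - 5)*(d - 2)^2*(d^2 - 3*d + 2) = (d - 5)*(d - 2)^2*(d - 1)*(d - 2)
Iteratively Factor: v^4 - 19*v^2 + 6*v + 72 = (v - 3)*(v^3 + 3*v^2 - 10*v - 24) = (v - 3)^2*(v^2 + 6*v + 8) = (v - 3)^2*(v + 4)*(v + 2)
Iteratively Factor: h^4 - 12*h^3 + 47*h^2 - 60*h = (h - 3)*(h^3 - 9*h^2 + 20*h) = h*(h - 3)*(h^2 - 9*h + 20) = h*(h - 5)*(h - 3)*(h - 4)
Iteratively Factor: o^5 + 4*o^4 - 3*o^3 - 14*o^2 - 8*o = (o)*(o^4 + 4*o^3 - 3*o^2 - 14*o - 8) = o*(o + 1)*(o^3 + 3*o^2 - 6*o - 8) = o*(o + 1)^2*(o^2 + 2*o - 8) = o*(o + 1)^2*(o + 4)*(o - 2)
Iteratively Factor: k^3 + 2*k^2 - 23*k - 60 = (k - 5)*(k^2 + 7*k + 12) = (k - 5)*(k + 3)*(k + 4)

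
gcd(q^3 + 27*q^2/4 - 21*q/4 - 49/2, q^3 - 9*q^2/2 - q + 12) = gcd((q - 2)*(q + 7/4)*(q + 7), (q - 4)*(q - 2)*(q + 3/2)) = q - 2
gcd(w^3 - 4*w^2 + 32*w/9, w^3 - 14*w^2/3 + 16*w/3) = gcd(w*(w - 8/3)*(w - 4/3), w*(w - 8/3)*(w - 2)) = w^2 - 8*w/3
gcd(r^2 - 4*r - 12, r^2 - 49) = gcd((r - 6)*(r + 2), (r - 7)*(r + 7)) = 1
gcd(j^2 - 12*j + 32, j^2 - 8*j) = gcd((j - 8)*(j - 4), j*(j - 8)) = j - 8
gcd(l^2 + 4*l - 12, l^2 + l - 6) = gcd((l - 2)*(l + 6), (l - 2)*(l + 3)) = l - 2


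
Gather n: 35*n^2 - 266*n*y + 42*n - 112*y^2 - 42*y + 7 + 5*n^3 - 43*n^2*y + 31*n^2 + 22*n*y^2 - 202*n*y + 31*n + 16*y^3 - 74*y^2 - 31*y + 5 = 5*n^3 + n^2*(66 - 43*y) + n*(22*y^2 - 468*y + 73) + 16*y^3 - 186*y^2 - 73*y + 12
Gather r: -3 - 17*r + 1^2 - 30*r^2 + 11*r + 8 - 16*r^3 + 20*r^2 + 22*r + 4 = -16*r^3 - 10*r^2 + 16*r + 10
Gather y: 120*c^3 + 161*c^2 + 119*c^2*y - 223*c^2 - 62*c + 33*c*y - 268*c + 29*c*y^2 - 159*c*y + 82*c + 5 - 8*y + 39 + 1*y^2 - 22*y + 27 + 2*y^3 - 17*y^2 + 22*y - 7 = 120*c^3 - 62*c^2 - 248*c + 2*y^3 + y^2*(29*c - 16) + y*(119*c^2 - 126*c - 8) + 64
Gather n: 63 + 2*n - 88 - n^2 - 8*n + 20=-n^2 - 6*n - 5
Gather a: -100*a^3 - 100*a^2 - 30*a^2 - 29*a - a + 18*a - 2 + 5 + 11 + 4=-100*a^3 - 130*a^2 - 12*a + 18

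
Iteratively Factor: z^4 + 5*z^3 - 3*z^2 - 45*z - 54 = (z + 3)*(z^3 + 2*z^2 - 9*z - 18) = (z + 3)^2*(z^2 - z - 6) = (z + 2)*(z + 3)^2*(z - 3)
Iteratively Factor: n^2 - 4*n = (n - 4)*(n)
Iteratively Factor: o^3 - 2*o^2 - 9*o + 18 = (o + 3)*(o^2 - 5*o + 6) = (o - 2)*(o + 3)*(o - 3)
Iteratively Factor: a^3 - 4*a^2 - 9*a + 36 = (a - 3)*(a^2 - a - 12) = (a - 3)*(a + 3)*(a - 4)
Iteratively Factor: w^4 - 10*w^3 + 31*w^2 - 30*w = (w)*(w^3 - 10*w^2 + 31*w - 30) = w*(w - 3)*(w^2 - 7*w + 10) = w*(w - 5)*(w - 3)*(w - 2)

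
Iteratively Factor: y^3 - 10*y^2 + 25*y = (y)*(y^2 - 10*y + 25) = y*(y - 5)*(y - 5)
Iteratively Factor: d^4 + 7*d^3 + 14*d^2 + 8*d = (d + 1)*(d^3 + 6*d^2 + 8*d) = (d + 1)*(d + 2)*(d^2 + 4*d) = (d + 1)*(d + 2)*(d + 4)*(d)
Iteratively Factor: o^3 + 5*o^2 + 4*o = (o)*(o^2 + 5*o + 4) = o*(o + 4)*(o + 1)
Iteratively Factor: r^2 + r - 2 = (r + 2)*(r - 1)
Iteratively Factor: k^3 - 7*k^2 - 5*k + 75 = (k + 3)*(k^2 - 10*k + 25) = (k - 5)*(k + 3)*(k - 5)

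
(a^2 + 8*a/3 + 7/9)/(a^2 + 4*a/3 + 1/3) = (a + 7/3)/(a + 1)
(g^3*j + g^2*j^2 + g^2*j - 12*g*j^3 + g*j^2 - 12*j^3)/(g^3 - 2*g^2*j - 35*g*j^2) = j*(-g^3 - g^2*j - g^2 + 12*g*j^2 - g*j + 12*j^2)/(g*(-g^2 + 2*g*j + 35*j^2))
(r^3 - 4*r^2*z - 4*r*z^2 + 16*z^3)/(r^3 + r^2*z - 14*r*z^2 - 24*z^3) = (r - 2*z)/(r + 3*z)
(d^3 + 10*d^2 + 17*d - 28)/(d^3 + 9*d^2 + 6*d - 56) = (d - 1)/(d - 2)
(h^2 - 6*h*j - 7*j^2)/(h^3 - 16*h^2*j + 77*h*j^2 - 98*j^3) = (h + j)/(h^2 - 9*h*j + 14*j^2)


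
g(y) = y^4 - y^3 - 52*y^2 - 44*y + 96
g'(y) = 4*y^3 - 3*y^2 - 104*y - 44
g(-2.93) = -122.64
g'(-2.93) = 134.35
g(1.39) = -64.58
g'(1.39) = -183.61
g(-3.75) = -219.76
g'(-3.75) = 92.88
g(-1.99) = 1.20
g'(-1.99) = 119.56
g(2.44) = -300.03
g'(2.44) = -257.51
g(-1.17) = 79.77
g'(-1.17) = 67.17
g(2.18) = -234.82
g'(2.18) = -243.54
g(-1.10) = 84.28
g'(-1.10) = 61.45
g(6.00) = -960.00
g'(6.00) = 88.00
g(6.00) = -960.00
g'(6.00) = 88.00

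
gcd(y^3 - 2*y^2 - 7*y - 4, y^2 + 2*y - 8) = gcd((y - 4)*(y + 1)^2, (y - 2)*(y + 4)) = 1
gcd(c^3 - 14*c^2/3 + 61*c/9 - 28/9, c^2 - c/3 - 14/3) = c - 7/3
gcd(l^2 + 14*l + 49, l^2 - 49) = l + 7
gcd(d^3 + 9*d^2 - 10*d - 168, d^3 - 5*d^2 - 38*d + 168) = d^2 + 2*d - 24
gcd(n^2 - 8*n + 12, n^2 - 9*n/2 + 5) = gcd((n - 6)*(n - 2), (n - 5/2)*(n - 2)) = n - 2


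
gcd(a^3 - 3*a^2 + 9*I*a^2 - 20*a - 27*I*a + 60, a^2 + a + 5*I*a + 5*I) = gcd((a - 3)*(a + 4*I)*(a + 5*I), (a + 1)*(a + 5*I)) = a + 5*I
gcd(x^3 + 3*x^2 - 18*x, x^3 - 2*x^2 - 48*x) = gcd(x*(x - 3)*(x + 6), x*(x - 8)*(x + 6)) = x^2 + 6*x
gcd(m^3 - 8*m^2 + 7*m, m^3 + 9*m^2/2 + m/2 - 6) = m - 1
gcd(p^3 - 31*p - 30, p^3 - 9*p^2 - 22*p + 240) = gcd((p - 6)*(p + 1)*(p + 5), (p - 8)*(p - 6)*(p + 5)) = p^2 - p - 30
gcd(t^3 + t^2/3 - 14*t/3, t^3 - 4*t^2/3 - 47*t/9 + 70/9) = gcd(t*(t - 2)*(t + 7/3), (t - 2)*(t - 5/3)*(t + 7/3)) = t^2 + t/3 - 14/3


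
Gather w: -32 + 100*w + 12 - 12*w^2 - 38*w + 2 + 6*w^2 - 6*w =-6*w^2 + 56*w - 18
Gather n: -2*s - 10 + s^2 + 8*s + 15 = s^2 + 6*s + 5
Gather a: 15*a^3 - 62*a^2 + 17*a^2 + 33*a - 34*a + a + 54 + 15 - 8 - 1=15*a^3 - 45*a^2 + 60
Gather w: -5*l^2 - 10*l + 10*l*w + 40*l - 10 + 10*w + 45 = -5*l^2 + 30*l + w*(10*l + 10) + 35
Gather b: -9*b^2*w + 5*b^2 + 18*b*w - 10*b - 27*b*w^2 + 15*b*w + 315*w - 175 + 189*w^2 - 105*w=b^2*(5 - 9*w) + b*(-27*w^2 + 33*w - 10) + 189*w^2 + 210*w - 175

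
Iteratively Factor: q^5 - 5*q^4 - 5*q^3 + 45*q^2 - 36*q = (q - 4)*(q^4 - q^3 - 9*q^2 + 9*q) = (q - 4)*(q + 3)*(q^3 - 4*q^2 + 3*q) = (q - 4)*(q - 3)*(q + 3)*(q^2 - q) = q*(q - 4)*(q - 3)*(q + 3)*(q - 1)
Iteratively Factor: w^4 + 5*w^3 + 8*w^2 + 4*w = (w + 2)*(w^3 + 3*w^2 + 2*w) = (w + 2)^2*(w^2 + w) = w*(w + 2)^2*(w + 1)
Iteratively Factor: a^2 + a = (a + 1)*(a)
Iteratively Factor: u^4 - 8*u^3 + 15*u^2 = (u - 3)*(u^3 - 5*u^2) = u*(u - 3)*(u^2 - 5*u) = u*(u - 5)*(u - 3)*(u)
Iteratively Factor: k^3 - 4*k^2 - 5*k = (k - 5)*(k^2 + k) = k*(k - 5)*(k + 1)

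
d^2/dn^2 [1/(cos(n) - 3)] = (sin(n)^2 - 3*cos(n) + 1)/(cos(n) - 3)^3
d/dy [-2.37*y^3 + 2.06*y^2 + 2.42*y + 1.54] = -7.11*y^2 + 4.12*y + 2.42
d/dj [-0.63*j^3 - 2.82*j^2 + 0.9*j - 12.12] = -1.89*j^2 - 5.64*j + 0.9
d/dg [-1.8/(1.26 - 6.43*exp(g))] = -11.574*exp(g)/(6.43*exp(g) - 1.26)^2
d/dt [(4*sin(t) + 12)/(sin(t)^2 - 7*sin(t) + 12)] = 4*(-6*sin(t) + cos(t)^2 + 32)*cos(t)/(sin(t)^2 - 7*sin(t) + 12)^2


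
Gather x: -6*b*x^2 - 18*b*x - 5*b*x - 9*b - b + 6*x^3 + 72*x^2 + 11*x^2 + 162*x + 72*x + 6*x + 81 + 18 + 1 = -10*b + 6*x^3 + x^2*(83 - 6*b) + x*(240 - 23*b) + 100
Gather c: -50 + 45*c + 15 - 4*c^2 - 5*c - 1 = -4*c^2 + 40*c - 36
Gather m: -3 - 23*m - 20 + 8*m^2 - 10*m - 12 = 8*m^2 - 33*m - 35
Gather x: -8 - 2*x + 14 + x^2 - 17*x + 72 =x^2 - 19*x + 78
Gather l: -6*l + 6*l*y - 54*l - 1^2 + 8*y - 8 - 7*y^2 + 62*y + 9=l*(6*y - 60) - 7*y^2 + 70*y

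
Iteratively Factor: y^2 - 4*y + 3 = (y - 1)*(y - 3)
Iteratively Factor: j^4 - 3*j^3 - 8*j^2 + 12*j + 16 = (j - 4)*(j^3 + j^2 - 4*j - 4) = (j - 4)*(j + 2)*(j^2 - j - 2) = (j - 4)*(j - 2)*(j + 2)*(j + 1)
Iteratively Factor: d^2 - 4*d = (d)*(d - 4)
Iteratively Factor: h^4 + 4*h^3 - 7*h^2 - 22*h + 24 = (h + 4)*(h^3 - 7*h + 6) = (h - 1)*(h + 4)*(h^2 + h - 6) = (h - 1)*(h + 3)*(h + 4)*(h - 2)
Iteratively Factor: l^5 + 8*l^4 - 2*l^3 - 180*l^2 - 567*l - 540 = (l + 3)*(l^4 + 5*l^3 - 17*l^2 - 129*l - 180) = (l - 5)*(l + 3)*(l^3 + 10*l^2 + 33*l + 36) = (l - 5)*(l + 3)*(l + 4)*(l^2 + 6*l + 9) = (l - 5)*(l + 3)^2*(l + 4)*(l + 3)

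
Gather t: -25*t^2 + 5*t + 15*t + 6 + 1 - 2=-25*t^2 + 20*t + 5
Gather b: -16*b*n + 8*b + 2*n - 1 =b*(8 - 16*n) + 2*n - 1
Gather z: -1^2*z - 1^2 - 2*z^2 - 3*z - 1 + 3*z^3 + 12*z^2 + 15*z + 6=3*z^3 + 10*z^2 + 11*z + 4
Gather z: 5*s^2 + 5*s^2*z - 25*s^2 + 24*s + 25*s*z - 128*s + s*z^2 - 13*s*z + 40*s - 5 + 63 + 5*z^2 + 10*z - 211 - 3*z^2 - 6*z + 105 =-20*s^2 - 64*s + z^2*(s + 2) + z*(5*s^2 + 12*s + 4) - 48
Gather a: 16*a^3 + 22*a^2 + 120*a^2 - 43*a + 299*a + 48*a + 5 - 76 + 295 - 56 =16*a^3 + 142*a^2 + 304*a + 168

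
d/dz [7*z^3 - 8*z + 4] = 21*z^2 - 8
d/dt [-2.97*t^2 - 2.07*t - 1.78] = -5.94*t - 2.07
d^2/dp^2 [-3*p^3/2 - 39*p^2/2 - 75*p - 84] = -9*p - 39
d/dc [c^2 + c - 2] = 2*c + 1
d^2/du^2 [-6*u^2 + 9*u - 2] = -12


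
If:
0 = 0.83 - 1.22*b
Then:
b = 0.68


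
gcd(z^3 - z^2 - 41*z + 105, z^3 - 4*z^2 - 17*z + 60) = z^2 - 8*z + 15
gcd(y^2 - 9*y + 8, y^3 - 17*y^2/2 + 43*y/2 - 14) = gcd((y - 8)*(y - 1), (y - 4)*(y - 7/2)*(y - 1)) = y - 1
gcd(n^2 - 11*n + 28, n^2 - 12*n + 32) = n - 4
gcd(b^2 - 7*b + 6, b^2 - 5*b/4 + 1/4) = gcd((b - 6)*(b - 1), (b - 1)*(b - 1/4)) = b - 1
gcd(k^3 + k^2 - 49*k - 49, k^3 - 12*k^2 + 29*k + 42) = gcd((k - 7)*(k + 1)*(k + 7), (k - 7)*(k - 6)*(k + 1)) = k^2 - 6*k - 7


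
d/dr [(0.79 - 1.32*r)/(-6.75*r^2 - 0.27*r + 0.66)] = (-8.91*r^2 + 10.665*r - 0.6579)/(45.5625*r^4 + 3.645*r^3 - 8.8371*r^2 - 0.3564*r + 0.4356)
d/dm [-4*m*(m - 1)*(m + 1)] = 4 - 12*m^2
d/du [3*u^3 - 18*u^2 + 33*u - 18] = 9*u^2 - 36*u + 33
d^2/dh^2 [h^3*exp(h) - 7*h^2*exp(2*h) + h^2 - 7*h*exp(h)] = h^3*exp(h) - 28*h^2*exp(2*h) + 6*h^2*exp(h) - 56*h*exp(2*h) - h*exp(h) - 14*exp(2*h) - 14*exp(h) + 2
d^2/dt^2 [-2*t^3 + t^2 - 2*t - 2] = 2 - 12*t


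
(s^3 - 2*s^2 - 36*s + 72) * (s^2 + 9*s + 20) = s^5 + 7*s^4 - 34*s^3 - 292*s^2 - 72*s + 1440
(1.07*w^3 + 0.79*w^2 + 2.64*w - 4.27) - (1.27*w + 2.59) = 1.07*w^3 + 0.79*w^2 + 1.37*w - 6.86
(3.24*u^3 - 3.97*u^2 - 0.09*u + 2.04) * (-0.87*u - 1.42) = -2.8188*u^4 - 1.1469*u^3 + 5.7157*u^2 - 1.647*u - 2.8968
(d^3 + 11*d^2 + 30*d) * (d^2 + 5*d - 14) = d^5 + 16*d^4 + 71*d^3 - 4*d^2 - 420*d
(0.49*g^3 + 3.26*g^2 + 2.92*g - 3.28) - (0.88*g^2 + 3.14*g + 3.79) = 0.49*g^3 + 2.38*g^2 - 0.22*g - 7.07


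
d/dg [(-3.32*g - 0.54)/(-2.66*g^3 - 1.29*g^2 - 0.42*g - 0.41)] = (-17.6624*g^3 - 8.592*g^2 - 1.3932*g + 1.1344)/(7.0756*g^6 + 6.8628*g^5 + 3.8985*g^4 + 3.2648*g^3 + 1.2342*g^2 + 0.3444*g + 0.1681)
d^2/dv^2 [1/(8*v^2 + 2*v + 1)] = 8*(-16*v^2 - 4*v + (8*v + 1)^2 - 2)/(8*v^2 + 2*v + 1)^3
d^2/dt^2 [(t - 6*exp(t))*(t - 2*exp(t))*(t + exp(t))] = -7*t^2*exp(t) + 16*t*exp(2*t) - 28*t*exp(t) + 6*t + 108*exp(3*t) + 16*exp(2*t) - 14*exp(t)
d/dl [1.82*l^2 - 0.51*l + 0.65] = 3.64*l - 0.51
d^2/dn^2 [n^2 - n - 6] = 2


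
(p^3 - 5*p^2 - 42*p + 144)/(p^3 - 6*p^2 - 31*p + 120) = (p + 6)/(p + 5)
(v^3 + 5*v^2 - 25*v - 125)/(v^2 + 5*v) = v - 25/v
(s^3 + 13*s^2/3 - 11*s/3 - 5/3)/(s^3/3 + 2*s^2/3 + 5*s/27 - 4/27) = 9*(3*s^3 + 13*s^2 - 11*s - 5)/(9*s^3 + 18*s^2 + 5*s - 4)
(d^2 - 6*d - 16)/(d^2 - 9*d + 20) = (d^2 - 6*d - 16)/(d^2 - 9*d + 20)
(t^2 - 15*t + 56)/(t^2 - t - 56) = (t - 7)/(t + 7)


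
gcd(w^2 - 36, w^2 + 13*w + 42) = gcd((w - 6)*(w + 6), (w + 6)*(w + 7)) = w + 6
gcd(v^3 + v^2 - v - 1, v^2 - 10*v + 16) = 1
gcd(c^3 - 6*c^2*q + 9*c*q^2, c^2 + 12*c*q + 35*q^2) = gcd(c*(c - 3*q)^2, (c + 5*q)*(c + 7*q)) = 1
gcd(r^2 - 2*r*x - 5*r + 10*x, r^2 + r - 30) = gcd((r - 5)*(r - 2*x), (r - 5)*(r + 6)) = r - 5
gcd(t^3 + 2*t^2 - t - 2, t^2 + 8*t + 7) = t + 1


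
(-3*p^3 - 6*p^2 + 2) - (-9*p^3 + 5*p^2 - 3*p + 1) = 6*p^3 - 11*p^2 + 3*p + 1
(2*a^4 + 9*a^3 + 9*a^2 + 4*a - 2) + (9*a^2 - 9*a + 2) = 2*a^4 + 9*a^3 + 18*a^2 - 5*a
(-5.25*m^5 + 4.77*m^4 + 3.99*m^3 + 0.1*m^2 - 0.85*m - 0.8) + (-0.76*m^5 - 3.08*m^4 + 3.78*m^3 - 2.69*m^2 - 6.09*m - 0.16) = -6.01*m^5 + 1.69*m^4 + 7.77*m^3 - 2.59*m^2 - 6.94*m - 0.96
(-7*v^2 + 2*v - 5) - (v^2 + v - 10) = -8*v^2 + v + 5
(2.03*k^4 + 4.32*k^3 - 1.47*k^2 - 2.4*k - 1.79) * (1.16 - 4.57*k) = -9.2771*k^5 - 17.3876*k^4 + 11.7291*k^3 + 9.2628*k^2 + 5.3963*k - 2.0764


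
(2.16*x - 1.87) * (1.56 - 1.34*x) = -2.8944*x^2 + 5.8754*x - 2.9172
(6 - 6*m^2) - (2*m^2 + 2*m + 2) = -8*m^2 - 2*m + 4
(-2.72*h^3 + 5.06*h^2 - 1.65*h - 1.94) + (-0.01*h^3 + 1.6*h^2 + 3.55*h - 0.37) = -2.73*h^3 + 6.66*h^2 + 1.9*h - 2.31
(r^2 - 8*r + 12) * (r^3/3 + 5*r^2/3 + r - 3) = r^5/3 - r^4 - 25*r^3/3 + 9*r^2 + 36*r - 36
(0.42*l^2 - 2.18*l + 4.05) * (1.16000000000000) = 0.4872*l^2 - 2.5288*l + 4.698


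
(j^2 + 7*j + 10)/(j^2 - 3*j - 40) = (j + 2)/(j - 8)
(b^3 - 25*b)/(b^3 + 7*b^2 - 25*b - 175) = b/(b + 7)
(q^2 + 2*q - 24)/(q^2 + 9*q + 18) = (q - 4)/(q + 3)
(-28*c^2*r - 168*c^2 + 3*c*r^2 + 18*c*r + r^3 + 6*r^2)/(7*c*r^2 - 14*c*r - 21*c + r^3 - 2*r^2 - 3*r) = (-4*c*r - 24*c + r^2 + 6*r)/(r^2 - 2*r - 3)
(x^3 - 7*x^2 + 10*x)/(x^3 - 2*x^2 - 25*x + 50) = x/(x + 5)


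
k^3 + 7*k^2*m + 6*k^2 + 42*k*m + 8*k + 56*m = (k + 2)*(k + 4)*(k + 7*m)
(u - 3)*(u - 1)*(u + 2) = u^3 - 2*u^2 - 5*u + 6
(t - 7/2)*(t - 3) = t^2 - 13*t/2 + 21/2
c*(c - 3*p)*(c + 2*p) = c^3 - c^2*p - 6*c*p^2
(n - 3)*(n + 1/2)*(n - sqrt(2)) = n^3 - 5*n^2/2 - sqrt(2)*n^2 - 3*n/2 + 5*sqrt(2)*n/2 + 3*sqrt(2)/2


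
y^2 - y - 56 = (y - 8)*(y + 7)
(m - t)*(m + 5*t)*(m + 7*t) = m^3 + 11*m^2*t + 23*m*t^2 - 35*t^3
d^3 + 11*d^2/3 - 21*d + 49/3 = (d - 7/3)*(d - 1)*(d + 7)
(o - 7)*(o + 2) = o^2 - 5*o - 14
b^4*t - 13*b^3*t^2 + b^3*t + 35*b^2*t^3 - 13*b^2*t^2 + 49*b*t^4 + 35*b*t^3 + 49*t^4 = (b - 7*t)^2*(b + t)*(b*t + t)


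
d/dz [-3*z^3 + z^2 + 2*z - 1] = -9*z^2 + 2*z + 2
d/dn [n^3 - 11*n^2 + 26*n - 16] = 3*n^2 - 22*n + 26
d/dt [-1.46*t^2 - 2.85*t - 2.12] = -2.92*t - 2.85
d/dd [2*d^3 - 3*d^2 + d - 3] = 6*d^2 - 6*d + 1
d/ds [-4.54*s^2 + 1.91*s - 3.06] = 1.91 - 9.08*s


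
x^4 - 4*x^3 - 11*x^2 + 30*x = x*(x - 5)*(x - 2)*(x + 3)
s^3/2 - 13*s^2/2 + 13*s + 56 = (s/2 + 1)*(s - 8)*(s - 7)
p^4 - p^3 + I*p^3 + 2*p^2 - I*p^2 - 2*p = p*(p - 1)*(p - I)*(p + 2*I)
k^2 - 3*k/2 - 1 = (k - 2)*(k + 1/2)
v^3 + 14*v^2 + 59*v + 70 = (v + 2)*(v + 5)*(v + 7)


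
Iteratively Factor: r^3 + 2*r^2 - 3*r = (r - 1)*(r^2 + 3*r) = (r - 1)*(r + 3)*(r)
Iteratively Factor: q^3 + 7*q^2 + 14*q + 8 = (q + 4)*(q^2 + 3*q + 2) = (q + 1)*(q + 4)*(q + 2)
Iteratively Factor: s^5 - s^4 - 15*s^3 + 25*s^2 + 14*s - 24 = (s - 3)*(s^4 + 2*s^3 - 9*s^2 - 2*s + 8) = (s - 3)*(s - 2)*(s^3 + 4*s^2 - s - 4) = (s - 3)*(s - 2)*(s + 4)*(s^2 - 1) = (s - 3)*(s - 2)*(s + 1)*(s + 4)*(s - 1)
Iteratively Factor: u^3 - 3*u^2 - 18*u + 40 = (u - 2)*(u^2 - u - 20) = (u - 5)*(u - 2)*(u + 4)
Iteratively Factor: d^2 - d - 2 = (d + 1)*(d - 2)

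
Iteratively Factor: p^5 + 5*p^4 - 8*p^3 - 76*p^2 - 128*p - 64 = (p + 1)*(p^4 + 4*p^3 - 12*p^2 - 64*p - 64) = (p + 1)*(p + 2)*(p^3 + 2*p^2 - 16*p - 32) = (p + 1)*(p + 2)*(p + 4)*(p^2 - 2*p - 8) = (p + 1)*(p + 2)^2*(p + 4)*(p - 4)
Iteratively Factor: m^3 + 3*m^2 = (m)*(m^2 + 3*m) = m^2*(m + 3)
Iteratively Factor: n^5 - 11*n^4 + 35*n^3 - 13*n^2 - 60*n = (n - 5)*(n^4 - 6*n^3 + 5*n^2 + 12*n) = n*(n - 5)*(n^3 - 6*n^2 + 5*n + 12) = n*(n - 5)*(n - 3)*(n^2 - 3*n - 4) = n*(n - 5)*(n - 4)*(n - 3)*(n + 1)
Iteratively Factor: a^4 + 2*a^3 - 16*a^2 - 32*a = (a)*(a^3 + 2*a^2 - 16*a - 32) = a*(a - 4)*(a^2 + 6*a + 8) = a*(a - 4)*(a + 4)*(a + 2)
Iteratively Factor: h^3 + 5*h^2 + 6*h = (h)*(h^2 + 5*h + 6) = h*(h + 3)*(h + 2)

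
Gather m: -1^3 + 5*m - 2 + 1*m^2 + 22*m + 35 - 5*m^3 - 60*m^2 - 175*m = -5*m^3 - 59*m^2 - 148*m + 32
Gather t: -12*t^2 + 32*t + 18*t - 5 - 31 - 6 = -12*t^2 + 50*t - 42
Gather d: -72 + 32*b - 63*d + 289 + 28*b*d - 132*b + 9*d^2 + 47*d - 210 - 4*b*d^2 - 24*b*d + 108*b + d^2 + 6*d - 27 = 8*b + d^2*(10 - 4*b) + d*(4*b - 10) - 20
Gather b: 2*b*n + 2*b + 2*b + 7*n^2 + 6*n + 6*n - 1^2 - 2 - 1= b*(2*n + 4) + 7*n^2 + 12*n - 4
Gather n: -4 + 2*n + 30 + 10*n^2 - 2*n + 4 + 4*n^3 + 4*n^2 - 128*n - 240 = 4*n^3 + 14*n^2 - 128*n - 210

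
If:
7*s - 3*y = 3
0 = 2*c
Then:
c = 0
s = 3*y/7 + 3/7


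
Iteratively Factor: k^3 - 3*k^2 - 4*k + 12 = (k - 3)*(k^2 - 4) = (k - 3)*(k - 2)*(k + 2)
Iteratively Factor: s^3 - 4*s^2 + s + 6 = (s + 1)*(s^2 - 5*s + 6) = (s - 2)*(s + 1)*(s - 3)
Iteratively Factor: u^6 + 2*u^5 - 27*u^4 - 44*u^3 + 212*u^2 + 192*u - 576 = (u - 2)*(u^5 + 4*u^4 - 19*u^3 - 82*u^2 + 48*u + 288) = (u - 2)^2*(u^4 + 6*u^3 - 7*u^2 - 96*u - 144) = (u - 2)^2*(u + 3)*(u^3 + 3*u^2 - 16*u - 48) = (u - 2)^2*(u + 3)^2*(u^2 - 16) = (u - 4)*(u - 2)^2*(u + 3)^2*(u + 4)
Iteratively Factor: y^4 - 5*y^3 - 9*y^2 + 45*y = (y - 5)*(y^3 - 9*y) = y*(y - 5)*(y^2 - 9) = y*(y - 5)*(y + 3)*(y - 3)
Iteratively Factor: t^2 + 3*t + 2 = (t + 2)*(t + 1)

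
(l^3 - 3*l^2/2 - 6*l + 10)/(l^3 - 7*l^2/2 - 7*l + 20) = (l - 2)/(l - 4)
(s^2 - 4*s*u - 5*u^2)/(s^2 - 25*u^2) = (s + u)/(s + 5*u)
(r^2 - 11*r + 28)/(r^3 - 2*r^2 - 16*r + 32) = (r - 7)/(r^2 + 2*r - 8)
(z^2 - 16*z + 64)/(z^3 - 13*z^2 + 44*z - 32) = (z - 8)/(z^2 - 5*z + 4)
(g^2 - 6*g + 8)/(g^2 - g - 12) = (g - 2)/(g + 3)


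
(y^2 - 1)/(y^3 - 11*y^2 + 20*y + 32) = (y - 1)/(y^2 - 12*y + 32)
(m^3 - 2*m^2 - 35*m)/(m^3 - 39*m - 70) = m/(m + 2)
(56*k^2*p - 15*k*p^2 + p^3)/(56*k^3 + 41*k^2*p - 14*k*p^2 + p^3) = p/(k + p)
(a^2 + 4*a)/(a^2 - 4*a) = (a + 4)/(a - 4)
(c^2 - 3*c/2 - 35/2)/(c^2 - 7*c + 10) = (c + 7/2)/(c - 2)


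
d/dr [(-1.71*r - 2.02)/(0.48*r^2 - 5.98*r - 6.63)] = (0.8208*r^2 + 1.9392*r - 0.742300000000002)/(0.2304*r^4 - 5.7408*r^3 + 29.3956*r^2 + 79.2948*r + 43.9569)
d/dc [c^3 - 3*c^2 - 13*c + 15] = 3*c^2 - 6*c - 13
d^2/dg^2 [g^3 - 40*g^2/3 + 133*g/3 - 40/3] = 6*g - 80/3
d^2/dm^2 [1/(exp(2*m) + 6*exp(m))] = 2*(4*(exp(m) + 3)^2 - (exp(m) + 6)*(2*exp(m) + 3))*exp(-m)/(exp(m) + 6)^3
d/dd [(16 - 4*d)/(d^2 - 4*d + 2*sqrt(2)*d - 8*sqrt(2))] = 4/(d^2 + 4*sqrt(2)*d + 8)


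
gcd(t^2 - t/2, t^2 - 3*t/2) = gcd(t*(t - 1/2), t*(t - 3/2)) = t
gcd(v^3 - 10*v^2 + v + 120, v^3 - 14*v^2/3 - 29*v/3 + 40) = v^2 - 2*v - 15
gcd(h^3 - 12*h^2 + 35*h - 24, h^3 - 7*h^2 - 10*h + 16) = h^2 - 9*h + 8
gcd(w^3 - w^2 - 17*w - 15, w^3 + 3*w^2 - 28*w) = 1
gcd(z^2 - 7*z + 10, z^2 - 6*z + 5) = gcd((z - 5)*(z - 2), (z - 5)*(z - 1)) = z - 5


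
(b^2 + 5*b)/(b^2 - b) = (b + 5)/(b - 1)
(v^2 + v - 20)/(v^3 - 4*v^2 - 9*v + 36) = (v + 5)/(v^2 - 9)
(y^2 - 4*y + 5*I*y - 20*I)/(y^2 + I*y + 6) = (y^2 + y*(-4 + 5*I) - 20*I)/(y^2 + I*y + 6)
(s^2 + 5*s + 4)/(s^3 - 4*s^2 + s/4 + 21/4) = 4*(s + 4)/(4*s^2 - 20*s + 21)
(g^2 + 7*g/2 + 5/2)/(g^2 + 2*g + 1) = (g + 5/2)/(g + 1)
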